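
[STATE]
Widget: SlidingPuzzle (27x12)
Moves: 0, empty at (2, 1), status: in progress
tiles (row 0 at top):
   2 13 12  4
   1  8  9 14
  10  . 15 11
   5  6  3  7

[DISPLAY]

┌────┬────┬────┬────┐      
│  2 │ 13 │ 12 │  4 │      
├────┼────┼────┼────┤      
│  1 │  8 │  9 │ 14 │      
├────┼────┼────┼────┤      
│ 10 │    │ 15 │ 11 │      
├────┼────┼────┼────┤      
│  5 │  6 │  3 │  7 │      
└────┴────┴────┴────┘      
Moves: 0                   
                           
                           


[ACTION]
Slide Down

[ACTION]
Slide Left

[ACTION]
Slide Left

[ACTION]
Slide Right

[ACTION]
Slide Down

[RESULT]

┌────┬────┬────┬────┐      
│  2 │ 13 │    │  4 │      
├────┼────┼────┼────┤      
│  1 │  9 │ 12 │ 14 │      
├────┼────┼────┼────┤      
│ 10 │  8 │ 15 │ 11 │      
├────┼────┼────┼────┤      
│  5 │  6 │  3 │  7 │      
└────┴────┴────┴────┘      
Moves: 5                   
                           
                           


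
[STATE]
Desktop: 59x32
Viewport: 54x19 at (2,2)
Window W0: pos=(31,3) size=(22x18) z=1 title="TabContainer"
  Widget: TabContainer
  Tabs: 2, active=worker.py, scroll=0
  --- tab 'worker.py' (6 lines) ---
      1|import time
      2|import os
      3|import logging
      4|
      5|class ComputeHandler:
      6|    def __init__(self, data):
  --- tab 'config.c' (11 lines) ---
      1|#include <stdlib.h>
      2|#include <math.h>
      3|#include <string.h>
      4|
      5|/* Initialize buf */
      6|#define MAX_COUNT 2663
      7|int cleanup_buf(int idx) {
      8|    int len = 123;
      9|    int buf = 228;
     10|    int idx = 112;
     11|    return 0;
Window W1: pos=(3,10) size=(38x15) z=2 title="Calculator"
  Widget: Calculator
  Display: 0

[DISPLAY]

                                                      
                             ┏━━━━━━━━━━━━━━━━━━━━┓   
                             ┃ TabContainer       ┃   
                             ┠────────────────────┨   
                             ┃[worker.py]│ config.┃   
                             ┃────────────────────┃   
                             ┃import time         ┃   
                             ┃import os           ┃   
 ┏━━━━━━━━━━━━━━━━━━━━━━━━━━━━━━━━━━━━┓gging      ┃   
 ┃ Calculator                         ┃           ┃   
 ┠────────────────────────────────────┨puteHandler┃   
 ┃                                   0┃_init__(sel┃   
 ┃┌───┬───┬───┬───┐                   ┃           ┃   
 ┃│ 7 │ 8 │ 9 │ ÷ │                   ┃           ┃   
 ┃├───┼───┼───┼───┤                   ┃           ┃   
 ┃│ 4 │ 5 │ 6 │ × │                   ┃           ┃   
 ┃├───┼───┼───┼───┤                   ┃           ┃   
 ┃│ 1 │ 2 │ 3 │ - │                   ┃           ┃   
 ┃├───┼───┼───┼───┤                   ┃━━━━━━━━━━━┛   


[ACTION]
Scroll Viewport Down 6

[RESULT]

                             ┃import time         ┃   
                             ┃import os           ┃   
 ┏━━━━━━━━━━━━━━━━━━━━━━━━━━━━━━━━━━━━┓gging      ┃   
 ┃ Calculator                         ┃           ┃   
 ┠────────────────────────────────────┨puteHandler┃   
 ┃                                   0┃_init__(sel┃   
 ┃┌───┬───┬───┬───┐                   ┃           ┃   
 ┃│ 7 │ 8 │ 9 │ ÷ │                   ┃           ┃   
 ┃├───┼───┼───┼───┤                   ┃           ┃   
 ┃│ 4 │ 5 │ 6 │ × │                   ┃           ┃   
 ┃├───┼───┼───┼───┤                   ┃           ┃   
 ┃│ 1 │ 2 │ 3 │ - │                   ┃           ┃   
 ┃├───┼───┼───┼───┤                   ┃━━━━━━━━━━━┛   
 ┃│ 0 │ . │ = │ + │                   ┃               
 ┃├───┼───┼───┼───┤                   ┃               
 ┃│ C │ MC│ MR│ M+│                   ┃               
 ┗━━━━━━━━━━━━━━━━━━━━━━━━━━━━━━━━━━━━┛               
                                                      
                                                      


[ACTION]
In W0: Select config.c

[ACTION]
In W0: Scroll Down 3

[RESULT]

                             ┃                    ┃   
                             ┃/* Initialize buf */┃   
 ┏━━━━━━━━━━━━━━━━━━━━━━━━━━━━━━━━━━━━┓AX_COUNT 26┃   
 ┃ Calculator                         ┃up_buf(int ┃   
 ┠────────────────────────────────────┨en = 123;  ┃   
 ┃                                   0┃uf = 228;  ┃   
 ┃┌───┬───┬───┬───┐                   ┃dx = 112;  ┃   
 ┃│ 7 │ 8 │ 9 │ ÷ │                   ┃n 0;       ┃   
 ┃├───┼───┼───┼───┤                   ┃           ┃   
 ┃│ 4 │ 5 │ 6 │ × │                   ┃           ┃   
 ┃├───┼───┼───┼───┤                   ┃           ┃   
 ┃│ 1 │ 2 │ 3 │ - │                   ┃           ┃   
 ┃├───┼───┼───┼───┤                   ┃━━━━━━━━━━━┛   
 ┃│ 0 │ . │ = │ + │                   ┃               
 ┃├───┼───┼───┼───┤                   ┃               
 ┃│ C │ MC│ MR│ M+│                   ┃               
 ┗━━━━━━━━━━━━━━━━━━━━━━━━━━━━━━━━━━━━┛               
                                                      
                                                      


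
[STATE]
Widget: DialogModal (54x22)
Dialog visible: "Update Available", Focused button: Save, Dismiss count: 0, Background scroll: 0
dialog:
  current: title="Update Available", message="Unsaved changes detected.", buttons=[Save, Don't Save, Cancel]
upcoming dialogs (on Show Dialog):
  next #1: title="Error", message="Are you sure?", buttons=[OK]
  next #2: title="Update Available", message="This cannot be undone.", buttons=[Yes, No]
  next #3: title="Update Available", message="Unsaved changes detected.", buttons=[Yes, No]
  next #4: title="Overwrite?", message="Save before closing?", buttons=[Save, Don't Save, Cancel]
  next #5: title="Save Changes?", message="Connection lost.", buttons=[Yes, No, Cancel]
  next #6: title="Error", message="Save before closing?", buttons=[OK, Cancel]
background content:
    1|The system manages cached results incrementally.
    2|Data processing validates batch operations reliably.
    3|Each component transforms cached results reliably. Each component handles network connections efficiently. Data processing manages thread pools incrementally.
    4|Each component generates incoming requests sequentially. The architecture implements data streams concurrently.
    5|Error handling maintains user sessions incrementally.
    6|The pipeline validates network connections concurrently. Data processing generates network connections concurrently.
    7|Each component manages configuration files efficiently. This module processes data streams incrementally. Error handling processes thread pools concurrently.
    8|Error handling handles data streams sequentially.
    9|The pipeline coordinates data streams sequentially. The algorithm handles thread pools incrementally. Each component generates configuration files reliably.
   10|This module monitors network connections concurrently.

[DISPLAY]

The system manages cached results incrementally.      
Data processing validates batch operations reliably.  
Each component transforms cached results reliably. Eac
Each component generates incoming requests sequentiall
Error handling maintains user sessions incrementally. 
The pipeline validates network connections concurrentl
Each component manages configuration files efficiently
Error handling handles data streams sequentially.     
The pipelin┌──────────────────────────────┐ntially. Th
This module│       Update Available       │ncurrently.
           │  Unsaved changes detected.   │           
           │ [Save]  Don't Save   Cancel  │           
           └──────────────────────────────┘           
                                                      
                                                      
                                                      
                                                      
                                                      
                                                      
                                                      
                                                      
                                                      


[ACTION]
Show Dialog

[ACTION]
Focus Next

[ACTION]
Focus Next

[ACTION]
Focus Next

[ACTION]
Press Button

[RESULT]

The system manages cached results incrementally.      
Data processing validates batch operations reliably.  
Each component transforms cached results reliably. Eac
Each component generates incoming requests sequentiall
Error handling maintains user sessions incrementally. 
The pipeline validates network connections concurrentl
Each component manages configuration files efficiently
Error handling handles data streams sequentially.     
The pipeline coordinates data streams sequentially. Th
This module monitors network connections concurrently.
                                                      
                                                      
                                                      
                                                      
                                                      
                                                      
                                                      
                                                      
                                                      
                                                      
                                                      
                                                      


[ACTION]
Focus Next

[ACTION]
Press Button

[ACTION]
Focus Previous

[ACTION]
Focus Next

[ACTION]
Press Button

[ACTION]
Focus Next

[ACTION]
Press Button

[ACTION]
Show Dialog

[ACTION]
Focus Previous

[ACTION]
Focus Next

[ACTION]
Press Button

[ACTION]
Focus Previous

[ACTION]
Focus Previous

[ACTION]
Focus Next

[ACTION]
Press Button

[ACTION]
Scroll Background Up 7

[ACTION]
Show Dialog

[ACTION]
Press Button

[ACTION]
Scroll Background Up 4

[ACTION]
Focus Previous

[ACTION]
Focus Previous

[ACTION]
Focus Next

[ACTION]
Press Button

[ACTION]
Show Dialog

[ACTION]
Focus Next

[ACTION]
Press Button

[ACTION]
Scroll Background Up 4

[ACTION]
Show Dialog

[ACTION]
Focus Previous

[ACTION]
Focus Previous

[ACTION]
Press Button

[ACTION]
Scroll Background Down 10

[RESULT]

This module monitors network connections concurrently.
                                                      
                                                      
                                                      
                                                      
                                                      
                                                      
                                                      
                                                      
                                                      
                                                      
                                                      
                                                      
                                                      
                                                      
                                                      
                                                      
                                                      
                                                      
                                                      
                                                      
                                                      


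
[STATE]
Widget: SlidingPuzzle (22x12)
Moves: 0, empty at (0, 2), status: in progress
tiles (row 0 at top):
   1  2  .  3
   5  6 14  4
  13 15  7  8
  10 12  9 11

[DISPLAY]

┌────┬────┬────┬────┐ 
│  1 │  2 │    │  3 │ 
├────┼────┼────┼────┤ 
│  5 │  6 │ 14 │  4 │ 
├────┼────┼────┼────┤ 
│ 13 │ 15 │  7 │  8 │ 
├────┼────┼────┼────┤ 
│ 10 │ 12 │  9 │ 11 │ 
└────┴────┴────┴────┘ 
Moves: 0              
                      
                      


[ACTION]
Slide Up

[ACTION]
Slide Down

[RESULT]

┌────┬────┬────┬────┐ 
│  1 │  2 │    │  3 │ 
├────┼────┼────┼────┤ 
│  5 │  6 │ 14 │  4 │ 
├────┼────┼────┼────┤ 
│ 13 │ 15 │  7 │  8 │ 
├────┼────┼────┼────┤ 
│ 10 │ 12 │  9 │ 11 │ 
└────┴────┴────┴────┘ 
Moves: 2              
                      
                      


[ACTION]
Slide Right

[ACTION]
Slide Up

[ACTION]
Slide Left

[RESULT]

┌────┬────┬────┬────┐ 
│  1 │  6 │  2 │  3 │ 
├────┼────┼────┼────┤ 
│  5 │ 14 │    │  4 │ 
├────┼────┼────┼────┤ 
│ 13 │ 15 │  7 │  8 │ 
├────┼────┼────┼────┤ 
│ 10 │ 12 │  9 │ 11 │ 
└────┴────┴────┴────┘ 
Moves: 5              
                      
                      


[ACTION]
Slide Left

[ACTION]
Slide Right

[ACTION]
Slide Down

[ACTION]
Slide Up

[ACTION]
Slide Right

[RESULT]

┌────┬────┬────┬────┐ 
│  1 │  6 │  2 │  3 │ 
├────┼────┼────┼────┤ 
│  5 │    │ 14 │  4 │ 
├────┼────┼────┼────┤ 
│ 13 │ 15 │  7 │  8 │ 
├────┼────┼────┼────┤ 
│ 10 │ 12 │  9 │ 11 │ 
└────┴────┴────┴────┘ 
Moves: 10             
                      
                      


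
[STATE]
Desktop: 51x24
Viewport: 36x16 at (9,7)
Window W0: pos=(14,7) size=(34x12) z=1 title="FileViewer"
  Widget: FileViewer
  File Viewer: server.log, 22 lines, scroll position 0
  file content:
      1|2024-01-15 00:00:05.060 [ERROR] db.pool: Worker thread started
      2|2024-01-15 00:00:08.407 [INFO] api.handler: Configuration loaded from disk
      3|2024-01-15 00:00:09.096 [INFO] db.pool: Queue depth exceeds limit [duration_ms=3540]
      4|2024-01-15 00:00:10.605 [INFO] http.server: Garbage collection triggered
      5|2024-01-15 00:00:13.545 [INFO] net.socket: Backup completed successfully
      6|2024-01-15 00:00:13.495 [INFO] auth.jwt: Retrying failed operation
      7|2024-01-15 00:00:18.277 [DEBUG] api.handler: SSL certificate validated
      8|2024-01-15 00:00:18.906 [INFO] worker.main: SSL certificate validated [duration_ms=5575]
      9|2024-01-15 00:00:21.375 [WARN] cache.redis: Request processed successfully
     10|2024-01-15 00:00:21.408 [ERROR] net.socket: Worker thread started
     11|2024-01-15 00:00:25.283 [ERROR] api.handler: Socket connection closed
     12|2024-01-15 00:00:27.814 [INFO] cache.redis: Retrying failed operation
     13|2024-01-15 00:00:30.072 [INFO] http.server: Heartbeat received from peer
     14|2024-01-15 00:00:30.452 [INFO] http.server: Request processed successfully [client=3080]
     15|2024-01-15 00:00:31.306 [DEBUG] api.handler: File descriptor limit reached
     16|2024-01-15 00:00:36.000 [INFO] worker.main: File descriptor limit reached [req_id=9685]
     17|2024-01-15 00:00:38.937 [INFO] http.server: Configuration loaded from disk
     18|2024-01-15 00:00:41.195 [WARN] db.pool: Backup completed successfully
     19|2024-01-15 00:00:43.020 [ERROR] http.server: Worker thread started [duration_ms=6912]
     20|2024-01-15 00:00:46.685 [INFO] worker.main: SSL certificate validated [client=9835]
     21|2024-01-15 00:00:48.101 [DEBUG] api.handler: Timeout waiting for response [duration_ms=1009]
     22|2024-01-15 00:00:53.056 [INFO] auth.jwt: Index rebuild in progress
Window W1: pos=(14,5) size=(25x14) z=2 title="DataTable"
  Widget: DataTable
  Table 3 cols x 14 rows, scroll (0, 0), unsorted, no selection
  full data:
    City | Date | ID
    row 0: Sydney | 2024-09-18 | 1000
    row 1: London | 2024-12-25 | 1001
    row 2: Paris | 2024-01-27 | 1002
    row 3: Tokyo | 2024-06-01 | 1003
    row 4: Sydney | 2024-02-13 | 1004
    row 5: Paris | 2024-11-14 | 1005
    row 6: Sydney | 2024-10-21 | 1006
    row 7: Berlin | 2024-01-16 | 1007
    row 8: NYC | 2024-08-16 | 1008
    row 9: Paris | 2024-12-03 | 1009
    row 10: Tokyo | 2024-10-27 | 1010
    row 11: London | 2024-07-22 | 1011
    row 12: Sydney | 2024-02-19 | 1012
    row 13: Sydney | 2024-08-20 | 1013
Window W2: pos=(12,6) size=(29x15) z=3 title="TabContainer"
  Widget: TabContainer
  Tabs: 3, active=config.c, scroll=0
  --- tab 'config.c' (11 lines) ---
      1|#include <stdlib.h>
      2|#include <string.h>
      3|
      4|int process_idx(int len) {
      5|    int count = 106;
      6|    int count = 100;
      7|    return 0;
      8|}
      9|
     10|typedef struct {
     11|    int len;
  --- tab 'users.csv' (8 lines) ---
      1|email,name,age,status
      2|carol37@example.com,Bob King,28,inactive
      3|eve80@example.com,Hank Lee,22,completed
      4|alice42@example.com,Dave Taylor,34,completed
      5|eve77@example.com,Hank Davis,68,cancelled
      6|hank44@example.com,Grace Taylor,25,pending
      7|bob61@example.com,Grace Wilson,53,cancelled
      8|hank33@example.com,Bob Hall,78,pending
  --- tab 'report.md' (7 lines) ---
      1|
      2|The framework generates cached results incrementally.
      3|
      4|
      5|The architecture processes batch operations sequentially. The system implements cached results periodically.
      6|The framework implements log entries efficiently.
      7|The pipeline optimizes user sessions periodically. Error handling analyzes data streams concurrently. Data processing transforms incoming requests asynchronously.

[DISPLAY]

   ┃ TabContainer              ┃━━━━
   ┠───────────────────────────┨    
   ┃[config.c]│ users.csv │ rep┃────
   ┃───────────────────────────┃RROR
   ┃#include <stdlib.h>        ┃NFO]
   ┃#include <string.h>        ┃NFO]
   ┃                           ┃NFO]
   ┃int process_idx(int len) { ┃NFO]
   ┃    int count = 106;       ┃NFO]
   ┃    int count = 100;       ┃EBUG
   ┃    return 0;              ┃NFO]
   ┃}                          ┃━━━━
   ┃                           ┃    
   ┗━━━━━━━━━━━━━━━━━━━━━━━━━━━┛    
                                    
                                    


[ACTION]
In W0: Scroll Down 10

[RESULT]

   ┃ TabContainer              ┃━━━━
   ┠───────────────────────────┨    
   ┃[config.c]│ users.csv │ rep┃────
   ┃───────────────────────────┃RROR
   ┃#include <stdlib.h>        ┃NFO]
   ┃#include <string.h>        ┃NFO]
   ┃                           ┃NFO]
   ┃int process_idx(int len) { ┃EBUG
   ┃    int count = 106;       ┃NFO]
   ┃    int count = 100;       ┃NFO]
   ┃    return 0;              ┃ARN]
   ┃}                          ┃━━━━
   ┃                           ┃    
   ┗━━━━━━━━━━━━━━━━━━━━━━━━━━━┛    
                                    
                                    


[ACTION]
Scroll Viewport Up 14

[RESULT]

                                    
                                    
                                    
                                    
                                    
     ┏━━━━━━━━━━━━━━━━━━━━━━━┓      
   ┏━━━━━━━━━━━━━━━━━━━━━━━━━━━┓    
   ┃ TabContainer              ┃━━━━
   ┠───────────────────────────┨    
   ┃[config.c]│ users.csv │ rep┃────
   ┃───────────────────────────┃RROR
   ┃#include <stdlib.h>        ┃NFO]
   ┃#include <string.h>        ┃NFO]
   ┃                           ┃NFO]
   ┃int process_idx(int len) { ┃EBUG
   ┃    int count = 106;       ┃NFO]


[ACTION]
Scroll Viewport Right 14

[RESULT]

                                    
                                    
                                    
                                    
                                    
━━━━━━━━━━━━━━━━━━━━━━━┓            
━━━━━━━━━━━━━━━━━━━━━━━━━┓          
abContainer              ┃━━━━━━┓   
─────────────────────────┨      ┃   
onfig.c]│ users.csv │ rep┃──────┨   
─────────────────────────┃RROR]▲┃   
nclude <stdlib.h>        ┃NFO] ░┃   
nclude <string.h>        ┃NFO] ░┃   
                         ┃NFO] ░┃   
t process_idx(int len) { ┃EBUG]░┃   
  int count = 106;       ┃NFO] █┃   


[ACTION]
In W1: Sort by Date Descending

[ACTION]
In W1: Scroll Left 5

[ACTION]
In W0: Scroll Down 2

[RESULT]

                                    
                                    
                                    
                                    
                                    
━━━━━━━━━━━━━━━━━━━━━━━┓            
━━━━━━━━━━━━━━━━━━━━━━━━━┓          
abContainer              ┃━━━━━━┓   
─────────────────────────┨      ┃   
onfig.c]│ users.csv │ rep┃──────┨   
─────────────────────────┃NFO] ▲┃   
nclude <stdlib.h>        ┃NFO] ░┃   
nclude <string.h>        ┃EBUG]░┃   
                         ┃NFO] ░┃   
t process_idx(int len) { ┃NFO] ░┃   
  int count = 106;       ┃ARN] ░┃   


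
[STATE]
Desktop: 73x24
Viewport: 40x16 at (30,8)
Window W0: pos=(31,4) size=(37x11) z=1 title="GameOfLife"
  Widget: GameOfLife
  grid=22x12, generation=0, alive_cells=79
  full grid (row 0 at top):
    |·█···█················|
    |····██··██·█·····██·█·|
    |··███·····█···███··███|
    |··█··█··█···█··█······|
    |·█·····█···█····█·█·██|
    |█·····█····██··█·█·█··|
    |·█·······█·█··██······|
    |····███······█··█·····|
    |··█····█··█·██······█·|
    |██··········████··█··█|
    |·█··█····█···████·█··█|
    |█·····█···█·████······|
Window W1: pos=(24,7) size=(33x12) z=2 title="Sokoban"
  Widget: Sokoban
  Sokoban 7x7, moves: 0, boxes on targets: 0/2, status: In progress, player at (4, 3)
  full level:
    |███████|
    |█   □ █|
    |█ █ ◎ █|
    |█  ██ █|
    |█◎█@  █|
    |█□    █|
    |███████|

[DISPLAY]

ban                       ┃          ┃  
──────────────────────────┨          ┃  
██                        ┃          ┃  
 █                        ┃          ┃  
 █                        ┃          ┃  
 █                        ┃          ┃  
 █                        ┃━━━━━━━━━━┛  
 █                        ┃             
██                        ┃             
: 0  0/2                  ┃             
━━━━━━━━━━━━━━━━━━━━━━━━━━┛             
                                        
                                        
                                        
                                        
                                        


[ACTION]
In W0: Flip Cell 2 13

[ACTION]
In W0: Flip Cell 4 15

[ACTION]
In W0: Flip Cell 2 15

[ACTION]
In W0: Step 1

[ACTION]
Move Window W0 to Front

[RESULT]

b┃·██·█······███···█····             ┃  
─┃·█····██···█··██·████·             ┃  
█┃██·········██····████·             ┃  
 ┃······█···██·███······             ┃  
 ┃·····██···██·█·█······             ┃  
 ┃·█···██····█···█······             ┃  
 ┗━━━━━━━━━━━━━━━━━━━━━━━━━━━━━━━━━━━┛  
 █                        ┃             
██                        ┃             
: 0  0/2                  ┃             
━━━━━━━━━━━━━━━━━━━━━━━━━━┛             
                                        
                                        
                                        
                                        
                                        


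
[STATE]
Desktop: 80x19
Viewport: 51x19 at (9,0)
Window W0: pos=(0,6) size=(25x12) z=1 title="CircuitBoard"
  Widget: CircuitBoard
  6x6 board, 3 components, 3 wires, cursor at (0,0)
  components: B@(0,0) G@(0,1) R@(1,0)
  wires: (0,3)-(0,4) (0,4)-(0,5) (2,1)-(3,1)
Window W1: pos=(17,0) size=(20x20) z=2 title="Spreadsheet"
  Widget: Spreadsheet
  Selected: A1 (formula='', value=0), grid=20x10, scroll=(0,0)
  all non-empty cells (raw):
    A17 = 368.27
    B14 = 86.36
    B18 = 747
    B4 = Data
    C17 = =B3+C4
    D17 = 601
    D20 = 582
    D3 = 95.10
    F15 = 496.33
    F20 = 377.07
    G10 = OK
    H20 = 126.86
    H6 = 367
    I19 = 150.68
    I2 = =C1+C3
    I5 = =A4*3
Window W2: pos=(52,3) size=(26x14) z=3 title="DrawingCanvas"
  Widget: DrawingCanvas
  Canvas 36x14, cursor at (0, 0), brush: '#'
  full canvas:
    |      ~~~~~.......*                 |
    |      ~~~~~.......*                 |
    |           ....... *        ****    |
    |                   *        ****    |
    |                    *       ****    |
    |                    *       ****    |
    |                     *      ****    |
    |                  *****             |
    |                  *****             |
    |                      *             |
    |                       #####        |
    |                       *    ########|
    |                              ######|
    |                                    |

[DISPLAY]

        ┏━━━━━━━━━━━━━━━━━━┓                       
        ┃ Spreadsheet      ┃                       
        ┠──────────────────┨                       
        ┃A1:               ┃               ┏━━━━━━━
        ┃       A       B  ┃               ┃ Drawin
        ┃------------------┃               ┠───────
━━━━━━━━┃  1      [0]      ┃               ┃+     ~
Board   ┃  2        0      ┃               ┃      ~
────────┃  3        0      ┃               ┃       
 3 4 5  ┃  4        0Data  ┃               ┃       
G       ┃  5        0      ┃               ┃       
        ┃  6        0      ┃               ┃       
        ┃  7        0      ┃               ┃       
        ┃  8        0      ┃               ┃       
·       ┃  9        0      ┃               ┃       
│       ┃ 10        0      ┃               ┃       
·       ┃ 11        0      ┃               ┗━━━━━━━
━━━━━━━━┃ 12        0      ┃                       
        ┃ 13        0      ┃                       


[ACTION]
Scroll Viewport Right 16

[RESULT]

━━━━━━━━━━━┓                                       
sheet      ┃                                       
───────────┨                                       
           ┃               ┏━━━━━━━━━━━━━━━━━━━━━━━
A       B  ┃               ┃ DrawingCanvas         
-----------┃               ┠───────────────────────
  [0]      ┃               ┃+     ~~~~~.......*    
    0      ┃               ┃      ~~~~~.......*    
    0      ┃               ┃           ....... *   
    0Data  ┃               ┃                   *   
    0      ┃               ┃                    *  
    0      ┃               ┃                    *  
    0      ┃               ┃                     * 
    0      ┃               ┃                  *****
    0      ┃               ┃                  *****
    0      ┃               ┃                      *
    0      ┃               ┗━━━━━━━━━━━━━━━━━━━━━━━
    0      ┃                                       
    0      ┃                                       


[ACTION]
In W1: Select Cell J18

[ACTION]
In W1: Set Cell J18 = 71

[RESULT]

━━━━━━━━━━━┓                                       
sheet      ┃                                       
───────────┨                                       
           ┃               ┏━━━━━━━━━━━━━━━━━━━━━━━
A       B  ┃               ┃ DrawingCanvas         
-----------┃               ┠───────────────────────
    0      ┃               ┃+     ~~~~~.......*    
    0      ┃               ┃      ~~~~~.......*    
    0      ┃               ┃           ....... *   
    0Data  ┃               ┃                   *   
    0      ┃               ┃                    *  
    0      ┃               ┃                    *  
    0      ┃               ┃                     * 
    0      ┃               ┃                  *****
    0      ┃               ┃                  *****
    0      ┃               ┃                      *
    0      ┃               ┗━━━━━━━━━━━━━━━━━━━━━━━
    0      ┃                                       
    0      ┃                                       


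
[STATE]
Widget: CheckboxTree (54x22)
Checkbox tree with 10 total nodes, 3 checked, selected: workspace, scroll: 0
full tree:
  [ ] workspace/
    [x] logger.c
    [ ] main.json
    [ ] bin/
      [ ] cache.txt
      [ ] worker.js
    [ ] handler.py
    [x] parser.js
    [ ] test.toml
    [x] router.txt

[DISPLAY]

>[-] workspace/                                       
   [x] logger.c                                       
   [ ] main.json                                      
   [ ] bin/                                           
     [ ] cache.txt                                    
     [ ] worker.js                                    
   [ ] handler.py                                     
   [x] parser.js                                      
   [ ] test.toml                                      
   [x] router.txt                                     
                                                      
                                                      
                                                      
                                                      
                                                      
                                                      
                                                      
                                                      
                                                      
                                                      
                                                      
                                                      


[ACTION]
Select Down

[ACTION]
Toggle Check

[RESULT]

 [-] workspace/                                       
>  [ ] logger.c                                       
   [ ] main.json                                      
   [ ] bin/                                           
     [ ] cache.txt                                    
     [ ] worker.js                                    
   [ ] handler.py                                     
   [x] parser.js                                      
   [ ] test.toml                                      
   [x] router.txt                                     
                                                      
                                                      
                                                      
                                                      
                                                      
                                                      
                                                      
                                                      
                                                      
                                                      
                                                      
                                                      


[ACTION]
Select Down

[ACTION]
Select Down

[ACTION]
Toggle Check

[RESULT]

 [-] workspace/                                       
   [ ] logger.c                                       
   [ ] main.json                                      
>  [x] bin/                                           
     [x] cache.txt                                    
     [x] worker.js                                    
   [ ] handler.py                                     
   [x] parser.js                                      
   [ ] test.toml                                      
   [x] router.txt                                     
                                                      
                                                      
                                                      
                                                      
                                                      
                                                      
                                                      
                                                      
                                                      
                                                      
                                                      
                                                      


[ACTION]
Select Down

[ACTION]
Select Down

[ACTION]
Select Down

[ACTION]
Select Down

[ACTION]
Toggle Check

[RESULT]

 [-] workspace/                                       
   [ ] logger.c                                       
   [ ] main.json                                      
   [x] bin/                                           
     [x] cache.txt                                    
     [x] worker.js                                    
   [ ] handler.py                                     
>  [ ] parser.js                                      
   [ ] test.toml                                      
   [x] router.txt                                     
                                                      
                                                      
                                                      
                                                      
                                                      
                                                      
                                                      
                                                      
                                                      
                                                      
                                                      
                                                      


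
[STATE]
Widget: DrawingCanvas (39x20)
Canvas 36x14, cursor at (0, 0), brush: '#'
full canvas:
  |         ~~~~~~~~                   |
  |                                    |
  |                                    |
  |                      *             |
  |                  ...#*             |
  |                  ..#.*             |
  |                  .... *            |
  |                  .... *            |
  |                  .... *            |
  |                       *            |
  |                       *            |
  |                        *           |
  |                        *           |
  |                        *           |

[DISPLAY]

+        ~~~~~~~~                      
                                       
                                       
                      *                
                  ...#*                
                  ..#.*                
                  .... *               
                  .... *               
                  .... *               
                       *               
                       *               
                        *              
                        *              
                        *              
                                       
                                       
                                       
                                       
                                       
                                       


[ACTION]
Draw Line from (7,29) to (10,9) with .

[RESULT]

+        ~~~~~~~~                      
                                       
                                       
                      *                
                  ...#*                
                  ..#.*                
                  .... *               
                  .... *  ....         
                  ........             
             ......    *               
         ....          *               
                        *              
                        *              
                        *              
                                       
                                       
                                       
                                       
                                       
                                       


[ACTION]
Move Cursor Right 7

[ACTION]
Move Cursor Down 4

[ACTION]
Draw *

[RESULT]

         ~~~~~~~~                      
                                       
                                       
                      *                
       *          ...#*                
                  ..#.*                
                  .... *               
                  .... *  ....         
                  ........             
             ......    *               
         ....          *               
                        *              
                        *              
                        *              
                                       
                                       
                                       
                                       
                                       
                                       
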